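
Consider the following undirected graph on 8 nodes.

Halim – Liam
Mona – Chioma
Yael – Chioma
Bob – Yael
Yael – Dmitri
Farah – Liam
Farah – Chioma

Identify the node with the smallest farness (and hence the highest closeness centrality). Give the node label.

Farness (sum of distances to all others) for each node — Bob:20, Chioma:12, Dmitri:20, Farah:14, Halim:24, Liam:18, Mona:18, Yael:14.
The smallest farness is 12, for Chioma, so Chioma has the highest closeness.

Chioma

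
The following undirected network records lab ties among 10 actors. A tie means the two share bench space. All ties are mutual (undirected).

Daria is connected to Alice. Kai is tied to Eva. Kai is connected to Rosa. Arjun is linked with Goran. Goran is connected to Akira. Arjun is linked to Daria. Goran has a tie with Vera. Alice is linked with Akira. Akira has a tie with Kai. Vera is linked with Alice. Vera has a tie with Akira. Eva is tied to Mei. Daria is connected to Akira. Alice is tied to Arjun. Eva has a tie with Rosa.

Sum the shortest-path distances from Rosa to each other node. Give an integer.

22

Distances from Rosa: Akira:2, Alice:3, Arjun:4, Daria:3, Eva:1, Goran:3, Kai:1, Mei:2, Vera:3.
Sum = 2 + 3 + 4 + 3 + 1 + 3 + 1 + 2 + 3 = 22.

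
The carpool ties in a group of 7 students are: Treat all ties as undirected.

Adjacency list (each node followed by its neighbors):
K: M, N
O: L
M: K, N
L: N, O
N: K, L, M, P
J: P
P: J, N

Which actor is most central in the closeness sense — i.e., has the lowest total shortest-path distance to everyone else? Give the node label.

N

Farness (sum of distances to all others) for each node — J:16, K:12, L:11, M:12, N:8, O:16, P:11.
The smallest farness is 8, for N, so N has the highest closeness.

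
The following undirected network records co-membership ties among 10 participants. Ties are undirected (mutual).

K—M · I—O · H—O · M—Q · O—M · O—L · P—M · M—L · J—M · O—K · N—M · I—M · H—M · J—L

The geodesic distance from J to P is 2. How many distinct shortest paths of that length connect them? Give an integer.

The shortest distance is 2, and the only length-2 path is J–M–P. So there is exactly 1 shortest path.

1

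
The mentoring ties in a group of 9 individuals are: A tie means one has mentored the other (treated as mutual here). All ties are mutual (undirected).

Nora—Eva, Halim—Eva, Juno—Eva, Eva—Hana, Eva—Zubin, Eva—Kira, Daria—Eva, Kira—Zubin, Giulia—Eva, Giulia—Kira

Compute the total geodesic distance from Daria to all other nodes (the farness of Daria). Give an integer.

15

Distances from Daria: Eva:1, Giulia:2, Halim:2, Hana:2, Juno:2, Kira:2, Nora:2, Zubin:2.
Sum = 1 + 2 + 2 + 2 + 2 + 2 + 2 + 2 = 15.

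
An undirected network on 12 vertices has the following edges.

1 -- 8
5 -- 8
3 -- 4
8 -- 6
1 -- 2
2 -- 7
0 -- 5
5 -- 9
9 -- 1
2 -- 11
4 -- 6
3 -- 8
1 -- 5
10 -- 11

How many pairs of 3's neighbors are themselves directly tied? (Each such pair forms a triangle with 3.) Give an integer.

0

3's neighbors are 4 and 8, but none of them are tied to each other, so no triangle contains 3.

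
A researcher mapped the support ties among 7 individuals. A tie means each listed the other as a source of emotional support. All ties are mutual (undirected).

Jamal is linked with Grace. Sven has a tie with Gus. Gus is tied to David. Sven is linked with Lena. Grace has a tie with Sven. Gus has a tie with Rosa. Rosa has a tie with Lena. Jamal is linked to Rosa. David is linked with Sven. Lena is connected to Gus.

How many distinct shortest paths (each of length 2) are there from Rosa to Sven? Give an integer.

The shortest distance is 2. The length-2 paths are: Rosa–Gus–Sven; Rosa–Lena–Sven.
That gives 2 distinct shortest paths.

2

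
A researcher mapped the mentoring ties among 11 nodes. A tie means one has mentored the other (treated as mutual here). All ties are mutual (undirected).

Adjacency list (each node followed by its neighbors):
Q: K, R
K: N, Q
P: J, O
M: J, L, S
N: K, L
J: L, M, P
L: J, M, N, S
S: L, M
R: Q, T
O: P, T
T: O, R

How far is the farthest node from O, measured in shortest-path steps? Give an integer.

4

Distances from O: J:2, K:4, L:3, M:3, N:4, P:1, Q:3, R:2, S:4, T:1.
The largest is 4 (to K, S, and N), so the eccentricity of O is 4.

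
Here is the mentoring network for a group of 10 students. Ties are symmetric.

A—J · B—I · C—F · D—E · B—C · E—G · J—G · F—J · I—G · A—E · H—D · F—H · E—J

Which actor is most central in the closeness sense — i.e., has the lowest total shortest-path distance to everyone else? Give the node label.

Farness (sum of distances to all others) for each node — A:21, B:23, C:20, D:20, E:16, F:16, G:17, H:21, I:21, J:15.
The smallest farness is 15, for J, so J has the highest closeness.

J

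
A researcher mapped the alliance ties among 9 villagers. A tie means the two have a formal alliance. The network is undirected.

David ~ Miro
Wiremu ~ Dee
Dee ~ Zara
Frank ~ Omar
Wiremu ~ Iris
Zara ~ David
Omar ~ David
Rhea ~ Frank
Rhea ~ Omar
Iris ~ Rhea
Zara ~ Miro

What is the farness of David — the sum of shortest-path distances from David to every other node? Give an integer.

Distances from David: Dee:2, Frank:2, Iris:3, Miro:1, Omar:1, Rhea:2, Wiremu:3, Zara:1.
Sum = 2 + 2 + 3 + 1 + 1 + 2 + 3 + 1 = 15.

15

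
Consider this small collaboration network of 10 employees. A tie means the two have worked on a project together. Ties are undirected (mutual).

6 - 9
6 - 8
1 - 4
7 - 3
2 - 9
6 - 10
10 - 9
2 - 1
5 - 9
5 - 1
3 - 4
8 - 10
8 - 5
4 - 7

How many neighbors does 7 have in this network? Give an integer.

2

7 is directly tied to 3 and 4. That is 2 neighbors, so the degree of 7 is 2.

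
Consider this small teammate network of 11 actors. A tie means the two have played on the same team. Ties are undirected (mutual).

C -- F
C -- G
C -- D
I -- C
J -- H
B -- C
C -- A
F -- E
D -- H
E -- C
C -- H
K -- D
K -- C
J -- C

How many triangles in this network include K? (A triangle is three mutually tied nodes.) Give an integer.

1

K's neighbors: C and D.
Neighbor pairs that are themselves tied: K–C–D. Each forms one triangle with K, for 1 in total.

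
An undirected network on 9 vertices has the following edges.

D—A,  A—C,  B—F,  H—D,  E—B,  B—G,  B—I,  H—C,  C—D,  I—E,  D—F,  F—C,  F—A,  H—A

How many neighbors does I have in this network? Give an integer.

2

I is directly tied to B and E. That is 2 neighbors, so the degree of I is 2.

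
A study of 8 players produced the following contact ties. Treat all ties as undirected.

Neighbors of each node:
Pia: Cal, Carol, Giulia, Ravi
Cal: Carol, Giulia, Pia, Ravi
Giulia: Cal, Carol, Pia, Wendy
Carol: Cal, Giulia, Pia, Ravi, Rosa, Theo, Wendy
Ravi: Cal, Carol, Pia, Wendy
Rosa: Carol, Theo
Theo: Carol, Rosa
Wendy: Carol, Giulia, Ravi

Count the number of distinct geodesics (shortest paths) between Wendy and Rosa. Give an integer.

The shortest distance is 2, and the only length-2 path is Wendy–Carol–Rosa. So there is exactly 1 shortest path.

1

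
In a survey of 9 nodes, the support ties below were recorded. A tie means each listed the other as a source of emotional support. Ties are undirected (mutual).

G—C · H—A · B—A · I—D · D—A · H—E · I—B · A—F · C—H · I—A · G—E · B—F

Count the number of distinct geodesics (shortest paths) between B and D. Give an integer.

2

The shortest distance is 2. The length-2 paths are: B–A–D; B–I–D.
That gives 2 distinct shortest paths.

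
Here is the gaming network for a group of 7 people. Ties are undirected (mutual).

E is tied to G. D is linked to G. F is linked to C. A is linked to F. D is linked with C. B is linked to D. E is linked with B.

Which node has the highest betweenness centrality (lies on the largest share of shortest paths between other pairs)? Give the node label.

D

Unnormalized betweenness of each node: A:0, B:2, C:8, D:19/2, E:1/2, F:5, G:2.
D has the largest value, 19/2, making it the main broker — the node through which the most shortest paths run.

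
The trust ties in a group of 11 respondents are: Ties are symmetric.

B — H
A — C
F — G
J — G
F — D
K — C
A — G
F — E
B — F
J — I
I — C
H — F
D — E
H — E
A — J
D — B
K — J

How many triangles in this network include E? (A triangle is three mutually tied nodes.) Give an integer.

2

E's neighbors: D, F, and H.
Neighbor pairs that are themselves tied: E–D–F; E–F–H. Each forms one triangle with E, for 2 in total.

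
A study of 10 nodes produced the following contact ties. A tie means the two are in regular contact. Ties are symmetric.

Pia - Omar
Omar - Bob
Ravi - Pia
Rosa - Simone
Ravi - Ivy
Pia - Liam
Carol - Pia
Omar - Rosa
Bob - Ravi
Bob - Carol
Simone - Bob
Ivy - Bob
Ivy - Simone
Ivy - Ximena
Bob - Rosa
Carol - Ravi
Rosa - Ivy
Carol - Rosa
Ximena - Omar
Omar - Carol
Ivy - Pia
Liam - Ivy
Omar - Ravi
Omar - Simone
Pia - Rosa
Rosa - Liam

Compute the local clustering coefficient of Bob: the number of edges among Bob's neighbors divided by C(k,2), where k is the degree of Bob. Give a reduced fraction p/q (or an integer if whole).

Bob's neighbors: Carol, Ivy, Omar, Ravi, Rosa, and Simone (k = 6).
Possible neighbor pairs: C(6,2) = 15. Edges among them: Carol–Omar, Carol–Ravi, Carol–Rosa, Ivy–Ravi, Ivy–Rosa, Ivy–Simone, Omar–Ravi, Omar–Rosa, Omar–Simone, Rosa–Simone → e = 10.
Clustering(Bob) = 10/15 = 2/3.

2/3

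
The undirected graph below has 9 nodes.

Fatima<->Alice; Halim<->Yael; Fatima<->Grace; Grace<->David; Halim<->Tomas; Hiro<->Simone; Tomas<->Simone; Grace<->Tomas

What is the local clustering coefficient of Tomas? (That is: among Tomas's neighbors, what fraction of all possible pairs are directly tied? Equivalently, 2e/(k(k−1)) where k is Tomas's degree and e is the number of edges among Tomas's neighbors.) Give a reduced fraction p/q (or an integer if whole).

0

Tomas's neighbors: Grace, Halim, and Simone (k = 3).
Possible neighbor pairs: C(3,2) = 3. Edges among them: none → e = 0.
Clustering(Tomas) = 0/3 = 0.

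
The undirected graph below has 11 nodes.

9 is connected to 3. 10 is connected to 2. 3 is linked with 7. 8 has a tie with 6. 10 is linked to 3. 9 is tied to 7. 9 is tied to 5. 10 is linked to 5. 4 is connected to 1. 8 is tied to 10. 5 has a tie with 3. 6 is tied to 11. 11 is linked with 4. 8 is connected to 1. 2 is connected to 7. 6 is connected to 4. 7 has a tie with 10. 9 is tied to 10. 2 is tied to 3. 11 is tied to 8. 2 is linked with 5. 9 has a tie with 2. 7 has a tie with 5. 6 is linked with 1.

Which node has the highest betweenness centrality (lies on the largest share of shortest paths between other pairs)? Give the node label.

Unnormalized betweenness of each node: 1:7/3, 2:0, 3:0, 4:1/3, 5:0, 6:8/3, 7:0, 8:73/3, 9:0, 10:25, 11:7/3.
10 has the largest value, 25, making it the main broker — the node through which the most shortest paths run.

10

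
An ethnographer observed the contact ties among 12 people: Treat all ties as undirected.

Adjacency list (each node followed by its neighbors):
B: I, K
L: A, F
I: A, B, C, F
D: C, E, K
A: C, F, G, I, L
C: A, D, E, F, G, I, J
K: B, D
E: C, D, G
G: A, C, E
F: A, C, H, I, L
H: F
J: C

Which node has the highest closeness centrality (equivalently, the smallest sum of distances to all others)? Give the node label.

C

Farness (sum of distances to all others) for each node — A:18, B:25, C:15, D:21, E:22, F:18, G:22, H:28, I:18, J:25, K:28, L:26.
The smallest farness is 15, for C, so C has the highest closeness.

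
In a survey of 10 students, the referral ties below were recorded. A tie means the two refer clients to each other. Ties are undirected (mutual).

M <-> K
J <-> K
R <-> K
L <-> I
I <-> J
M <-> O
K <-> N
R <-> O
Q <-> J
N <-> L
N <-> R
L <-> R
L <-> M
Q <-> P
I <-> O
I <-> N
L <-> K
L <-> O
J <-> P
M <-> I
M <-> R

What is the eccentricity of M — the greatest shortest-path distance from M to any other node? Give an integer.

3

Distances from M: I:1, J:2, K:1, L:1, N:2, O:1, P:3, Q:3, R:1.
The largest is 3 (to P and Q), so the eccentricity of M is 3.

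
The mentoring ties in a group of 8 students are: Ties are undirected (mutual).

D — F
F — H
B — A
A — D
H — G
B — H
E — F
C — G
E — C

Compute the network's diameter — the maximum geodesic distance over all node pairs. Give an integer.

Eccentricity of each node (its greatest distance to any other): A:4, B:3, C:4, D:3, E:3, F:2, G:3, H:2.
The maximum eccentricity is 4, realized for instance by the pair A–C via A – D – F – E – C. So the diameter is 4.

4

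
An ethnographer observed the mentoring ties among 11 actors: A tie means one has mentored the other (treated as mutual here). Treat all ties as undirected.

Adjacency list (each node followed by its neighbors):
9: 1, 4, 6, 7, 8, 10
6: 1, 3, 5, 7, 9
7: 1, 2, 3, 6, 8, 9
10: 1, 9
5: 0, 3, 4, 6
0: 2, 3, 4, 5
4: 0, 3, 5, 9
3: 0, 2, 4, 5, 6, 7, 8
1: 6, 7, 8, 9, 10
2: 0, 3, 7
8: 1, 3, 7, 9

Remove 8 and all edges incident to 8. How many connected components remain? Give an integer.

1

8's neighbors (1, 3, 7, and 9) remain reachable from one another through other ties, so the rest of the network stays in one piece.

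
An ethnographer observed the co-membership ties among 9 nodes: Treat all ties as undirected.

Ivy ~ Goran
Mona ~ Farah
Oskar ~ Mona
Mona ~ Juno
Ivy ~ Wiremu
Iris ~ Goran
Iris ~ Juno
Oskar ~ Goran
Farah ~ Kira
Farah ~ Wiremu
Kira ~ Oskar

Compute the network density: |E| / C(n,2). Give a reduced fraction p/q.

There are 11 edges and 9 nodes, so the maximum possible is C(9,2) = 36.
Density = 11/36.

11/36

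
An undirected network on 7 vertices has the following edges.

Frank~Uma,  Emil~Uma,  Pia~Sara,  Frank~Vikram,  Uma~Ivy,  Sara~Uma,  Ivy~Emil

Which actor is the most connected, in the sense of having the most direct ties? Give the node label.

Uma

Degrees — Emil:2, Frank:2, Ivy:2, Pia:1, Sara:2, Uma:4, Vikram:1.
The maximum is 4, attained only by Uma.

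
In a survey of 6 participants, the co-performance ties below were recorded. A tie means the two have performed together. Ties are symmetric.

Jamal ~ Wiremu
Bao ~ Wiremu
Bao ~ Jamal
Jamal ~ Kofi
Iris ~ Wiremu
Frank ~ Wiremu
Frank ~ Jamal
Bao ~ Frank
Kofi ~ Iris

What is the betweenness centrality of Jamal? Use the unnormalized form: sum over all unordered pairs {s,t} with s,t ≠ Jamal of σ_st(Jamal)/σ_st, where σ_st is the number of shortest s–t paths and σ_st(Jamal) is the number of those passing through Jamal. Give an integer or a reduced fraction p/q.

Pairs whose geodesics pass through Jamal — Kofi–Bao: 1; Kofi–Frank: 1; Kofi–Wiremu: 1/2.
All other pairs contribute 0.
Summing the contributions gives betweenness(Jamal) = 5/2.

5/2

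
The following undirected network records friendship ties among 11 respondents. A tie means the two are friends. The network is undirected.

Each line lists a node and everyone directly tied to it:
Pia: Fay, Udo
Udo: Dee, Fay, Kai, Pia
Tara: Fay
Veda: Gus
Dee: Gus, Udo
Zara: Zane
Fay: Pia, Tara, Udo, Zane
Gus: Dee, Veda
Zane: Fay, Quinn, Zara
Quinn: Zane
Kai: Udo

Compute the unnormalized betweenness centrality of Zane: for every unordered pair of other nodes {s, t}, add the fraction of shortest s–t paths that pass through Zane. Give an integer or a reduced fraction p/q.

Pairs whose geodesics pass through Zane — Fay–Quinn: 1; Fay–Zara: 1; Gus–Quinn: 1; Gus–Zara: 1; Veda–Quinn: 1; Veda–Zara: 1; Dee–Quinn: 1; Dee–Zara: 1; Quinn–Zara: 1; Quinn–Udo: 1; Quinn–Kai: 1; Quinn–Tara: 1; Quinn–Pia: 1; Zara–Udo: 1 … (+3 more pairs).
All other pairs contribute 0.
Summing the contributions gives betweenness(Zane) = 17.

17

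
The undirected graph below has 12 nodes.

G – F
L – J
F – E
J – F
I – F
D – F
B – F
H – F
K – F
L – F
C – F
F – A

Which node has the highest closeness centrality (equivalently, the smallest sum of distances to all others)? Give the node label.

F

Farness (sum of distances to all others) for each node — A:21, B:21, C:21, D:21, E:21, F:11, G:21, H:21, I:21, J:20, K:21, L:20.
The smallest farness is 11, for F, so F has the highest closeness.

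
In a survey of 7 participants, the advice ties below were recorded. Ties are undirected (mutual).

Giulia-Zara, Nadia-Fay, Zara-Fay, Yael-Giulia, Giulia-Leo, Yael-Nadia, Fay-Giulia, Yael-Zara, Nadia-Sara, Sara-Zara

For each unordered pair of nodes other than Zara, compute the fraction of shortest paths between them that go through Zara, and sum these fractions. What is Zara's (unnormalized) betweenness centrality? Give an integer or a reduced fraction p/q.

10/3

Pairs whose geodesics pass through Zara — Leo–Sara: 1; Yael–Sara: 1/2; Yael–Fay: 1/3; Giulia–Sara: 1; Sara–Fay: 1/2.
All other pairs contribute 0.
Summing the contributions gives betweenness(Zara) = 10/3.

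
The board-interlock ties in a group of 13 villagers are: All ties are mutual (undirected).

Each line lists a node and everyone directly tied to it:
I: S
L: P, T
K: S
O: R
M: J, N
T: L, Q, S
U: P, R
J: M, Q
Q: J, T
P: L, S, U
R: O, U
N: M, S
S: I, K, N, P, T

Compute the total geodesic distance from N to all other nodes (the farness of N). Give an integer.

30

Distances from N: I:2, J:2, K:2, L:3, M:1, O:5, P:2, Q:3, R:4, S:1, T:2, U:3.
Sum = 2 + 2 + 2 + 3 + 1 + 5 + 2 + 3 + 4 + 1 + 2 + 3 = 30.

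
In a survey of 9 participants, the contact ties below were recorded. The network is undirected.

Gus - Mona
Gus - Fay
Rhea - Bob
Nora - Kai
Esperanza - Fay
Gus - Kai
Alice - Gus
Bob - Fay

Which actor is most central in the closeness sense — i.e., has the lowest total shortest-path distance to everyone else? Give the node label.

Farness (sum of distances to all others) for each node — Alice:20, Bob:19, Esperanza:21, Fay:14, Gus:13, Kai:18, Mona:20, Nora:25, Rhea:26.
The smallest farness is 13, for Gus, so Gus has the highest closeness.

Gus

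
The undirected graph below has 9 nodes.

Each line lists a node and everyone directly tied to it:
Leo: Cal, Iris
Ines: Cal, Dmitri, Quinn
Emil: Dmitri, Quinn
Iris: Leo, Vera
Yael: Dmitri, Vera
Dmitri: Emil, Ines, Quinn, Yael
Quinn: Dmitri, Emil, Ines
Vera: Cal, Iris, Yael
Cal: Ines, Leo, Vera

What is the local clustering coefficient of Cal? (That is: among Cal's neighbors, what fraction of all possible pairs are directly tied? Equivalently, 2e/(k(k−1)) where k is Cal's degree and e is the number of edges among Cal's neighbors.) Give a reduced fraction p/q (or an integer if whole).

0

Cal's neighbors: Ines, Leo, and Vera (k = 3).
Possible neighbor pairs: C(3,2) = 3. Edges among them: none → e = 0.
Clustering(Cal) = 0/3 = 0.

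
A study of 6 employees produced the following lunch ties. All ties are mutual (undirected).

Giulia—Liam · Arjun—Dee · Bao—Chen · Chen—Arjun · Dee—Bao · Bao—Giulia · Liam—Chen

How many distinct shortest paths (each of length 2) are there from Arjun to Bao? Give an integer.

2

The shortest distance is 2. The length-2 paths are: Arjun–Chen–Bao; Arjun–Dee–Bao.
That gives 2 distinct shortest paths.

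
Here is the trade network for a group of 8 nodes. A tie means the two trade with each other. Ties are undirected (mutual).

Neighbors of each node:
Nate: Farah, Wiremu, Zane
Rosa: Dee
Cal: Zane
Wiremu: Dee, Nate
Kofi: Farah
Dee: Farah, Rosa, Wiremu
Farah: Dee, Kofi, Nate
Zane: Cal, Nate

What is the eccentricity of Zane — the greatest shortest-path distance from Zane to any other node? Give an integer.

Distances from Zane: Cal:1, Dee:3, Farah:2, Kofi:3, Nate:1, Rosa:4, Wiremu:2.
The largest is 4 (to Rosa), so the eccentricity of Zane is 4.

4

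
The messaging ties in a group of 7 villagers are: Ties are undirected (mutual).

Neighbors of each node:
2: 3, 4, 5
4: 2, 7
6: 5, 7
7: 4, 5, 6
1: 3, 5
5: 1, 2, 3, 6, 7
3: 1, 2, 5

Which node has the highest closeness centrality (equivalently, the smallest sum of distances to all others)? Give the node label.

Farness (sum of distances to all others) for each node — 1:11, 2:9, 3:9, 4:11, 5:7, 6:10, 7:9.
The smallest farness is 7, for 5, so 5 has the highest closeness.

5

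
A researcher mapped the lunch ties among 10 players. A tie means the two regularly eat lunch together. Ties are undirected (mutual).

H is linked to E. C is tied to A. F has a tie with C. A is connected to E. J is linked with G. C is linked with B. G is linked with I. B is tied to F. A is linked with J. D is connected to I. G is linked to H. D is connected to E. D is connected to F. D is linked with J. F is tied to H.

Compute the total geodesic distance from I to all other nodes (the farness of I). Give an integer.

19

Distances from I: A:3, B:3, C:3, D:1, E:2, F:2, G:1, H:2, J:2.
Sum = 3 + 3 + 3 + 1 + 2 + 2 + 1 + 2 + 2 = 19.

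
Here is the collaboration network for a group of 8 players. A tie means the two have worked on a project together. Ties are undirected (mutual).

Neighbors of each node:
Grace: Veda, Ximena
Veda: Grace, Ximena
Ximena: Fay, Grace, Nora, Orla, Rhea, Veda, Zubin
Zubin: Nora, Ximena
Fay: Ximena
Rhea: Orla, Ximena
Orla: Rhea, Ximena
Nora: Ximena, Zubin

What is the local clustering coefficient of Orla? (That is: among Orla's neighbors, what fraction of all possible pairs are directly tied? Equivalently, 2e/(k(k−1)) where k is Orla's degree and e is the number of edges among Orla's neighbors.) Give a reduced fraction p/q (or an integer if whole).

Orla's neighbors: Rhea and Ximena (k = 2).
Possible neighbor pairs: C(2,2) = 1. Edges among them: Rhea–Ximena → e = 1.
Clustering(Orla) = 1/1.

1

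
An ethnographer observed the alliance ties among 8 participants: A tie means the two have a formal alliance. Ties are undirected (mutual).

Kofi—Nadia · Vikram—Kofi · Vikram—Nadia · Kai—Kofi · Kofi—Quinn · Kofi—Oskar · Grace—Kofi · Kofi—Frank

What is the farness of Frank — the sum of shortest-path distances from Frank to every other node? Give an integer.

13

Distances from Frank: Grace:2, Kai:2, Kofi:1, Nadia:2, Oskar:2, Quinn:2, Vikram:2.
Sum = 2 + 2 + 1 + 2 + 2 + 2 + 2 = 13.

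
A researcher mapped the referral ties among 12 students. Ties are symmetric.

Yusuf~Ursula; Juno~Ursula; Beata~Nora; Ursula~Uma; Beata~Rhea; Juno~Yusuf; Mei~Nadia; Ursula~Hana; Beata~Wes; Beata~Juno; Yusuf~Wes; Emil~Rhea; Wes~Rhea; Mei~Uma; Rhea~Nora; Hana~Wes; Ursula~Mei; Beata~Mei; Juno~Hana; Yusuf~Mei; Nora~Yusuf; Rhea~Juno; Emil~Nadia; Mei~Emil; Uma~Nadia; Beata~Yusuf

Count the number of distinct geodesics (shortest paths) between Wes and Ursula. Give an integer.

The shortest distance is 2. The length-2 paths are: Wes–Yusuf–Ursula; Wes–Hana–Ursula.
That gives 2 distinct shortest paths.

2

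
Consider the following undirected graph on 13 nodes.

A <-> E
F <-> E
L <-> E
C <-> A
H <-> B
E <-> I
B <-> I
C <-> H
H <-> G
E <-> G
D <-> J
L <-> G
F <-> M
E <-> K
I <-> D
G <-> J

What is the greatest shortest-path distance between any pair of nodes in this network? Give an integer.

Eccentricity of each node (its greatest distance to any other): A:3, B:4, C:4, D:4, E:2, F:3, G:3, H:4, I:3, J:4, K:3, L:3, M:4.
The maximum eccentricity is 4, realized for instance by the pair H–M via H – G – E – F – M. So the diameter is 4.

4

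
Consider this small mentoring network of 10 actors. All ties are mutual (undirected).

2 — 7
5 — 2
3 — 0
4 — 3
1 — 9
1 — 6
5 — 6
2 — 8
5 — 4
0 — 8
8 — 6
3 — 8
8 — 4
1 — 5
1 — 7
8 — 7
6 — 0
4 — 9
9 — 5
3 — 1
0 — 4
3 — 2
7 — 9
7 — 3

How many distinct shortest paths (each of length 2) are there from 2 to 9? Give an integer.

The shortest distance is 2. The length-2 paths are: 2–5–9; 2–7–9.
That gives 2 distinct shortest paths.

2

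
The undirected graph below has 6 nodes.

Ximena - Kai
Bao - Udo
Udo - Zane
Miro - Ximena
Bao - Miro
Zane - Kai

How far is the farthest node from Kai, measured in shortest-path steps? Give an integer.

3

Distances from Kai: Bao:3, Miro:2, Udo:2, Ximena:1, Zane:1.
The largest is 3 (to Bao), so the eccentricity of Kai is 3.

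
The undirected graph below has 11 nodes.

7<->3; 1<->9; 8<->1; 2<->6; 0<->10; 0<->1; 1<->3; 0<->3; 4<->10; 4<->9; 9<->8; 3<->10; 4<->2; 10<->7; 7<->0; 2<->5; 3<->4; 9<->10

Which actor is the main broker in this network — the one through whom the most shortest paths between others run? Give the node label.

4

Unnormalized betweenness of each node: 0:7/6, 1:7/2, 2:17, 3:43/6, 4:64/3, 5:0, 6:0, 7:0, 8:0, 9:23/3, 10:37/6.
4 has the largest value, 64/3, making it the main broker — the node through which the most shortest paths run.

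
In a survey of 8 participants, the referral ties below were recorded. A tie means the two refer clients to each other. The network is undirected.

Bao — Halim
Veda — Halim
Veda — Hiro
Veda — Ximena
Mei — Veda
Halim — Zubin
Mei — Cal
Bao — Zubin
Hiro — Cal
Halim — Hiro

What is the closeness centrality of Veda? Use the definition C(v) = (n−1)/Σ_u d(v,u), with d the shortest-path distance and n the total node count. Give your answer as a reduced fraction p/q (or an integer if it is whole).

Distances from Veda: Bao:2, Cal:2, Halim:1, Hiro:1, Mei:1, Ximena:1, Zubin:2. Sum = 10.
n = 8, so closeness = 7/10.

7/10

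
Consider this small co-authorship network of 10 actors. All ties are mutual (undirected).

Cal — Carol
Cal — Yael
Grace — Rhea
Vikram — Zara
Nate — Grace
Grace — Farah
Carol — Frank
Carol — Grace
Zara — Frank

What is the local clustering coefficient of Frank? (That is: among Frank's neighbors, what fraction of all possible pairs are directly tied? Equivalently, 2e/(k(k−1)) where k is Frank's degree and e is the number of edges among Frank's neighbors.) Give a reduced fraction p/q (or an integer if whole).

0

Frank's neighbors: Carol and Zara (k = 2).
Possible neighbor pairs: C(2,2) = 1. Edges among them: none → e = 0.
Clustering(Frank) = 0/1.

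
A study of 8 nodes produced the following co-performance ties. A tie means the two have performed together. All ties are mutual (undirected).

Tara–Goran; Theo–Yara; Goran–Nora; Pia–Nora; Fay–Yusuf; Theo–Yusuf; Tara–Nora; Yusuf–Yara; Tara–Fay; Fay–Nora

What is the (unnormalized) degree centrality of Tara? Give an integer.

3

Tara is directly tied to Fay, Goran, and Nora. That is 3 neighbors, so the degree of Tara is 3.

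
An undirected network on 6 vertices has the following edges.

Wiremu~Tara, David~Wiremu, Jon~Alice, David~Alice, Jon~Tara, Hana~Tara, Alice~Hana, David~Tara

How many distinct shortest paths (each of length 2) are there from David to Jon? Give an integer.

The shortest distance is 2. The length-2 paths are: David–Tara–Jon; David–Alice–Jon.
That gives 2 distinct shortest paths.

2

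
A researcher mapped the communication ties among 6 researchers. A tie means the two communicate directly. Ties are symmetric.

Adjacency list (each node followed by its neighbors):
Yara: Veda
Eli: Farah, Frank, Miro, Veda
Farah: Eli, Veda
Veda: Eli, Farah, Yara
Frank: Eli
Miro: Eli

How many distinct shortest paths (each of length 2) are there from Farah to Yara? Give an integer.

The shortest distance is 2, and the only length-2 path is Farah–Veda–Yara. So there is exactly 1 shortest path.

1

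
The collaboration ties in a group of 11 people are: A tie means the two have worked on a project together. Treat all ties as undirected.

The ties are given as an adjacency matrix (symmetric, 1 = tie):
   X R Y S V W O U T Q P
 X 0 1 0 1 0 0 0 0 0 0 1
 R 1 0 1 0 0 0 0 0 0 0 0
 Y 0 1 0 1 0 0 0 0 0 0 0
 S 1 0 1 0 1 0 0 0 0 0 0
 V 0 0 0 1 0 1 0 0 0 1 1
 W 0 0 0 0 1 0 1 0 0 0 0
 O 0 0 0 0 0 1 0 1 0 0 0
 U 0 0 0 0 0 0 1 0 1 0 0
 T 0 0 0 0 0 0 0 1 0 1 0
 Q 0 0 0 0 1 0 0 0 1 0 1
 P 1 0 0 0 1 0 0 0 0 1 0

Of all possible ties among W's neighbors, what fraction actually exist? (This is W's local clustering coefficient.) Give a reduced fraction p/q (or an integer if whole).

0

W's neighbors: O and V (k = 2).
Possible neighbor pairs: C(2,2) = 1. Edges among them: none → e = 0.
Clustering(W) = 0/1.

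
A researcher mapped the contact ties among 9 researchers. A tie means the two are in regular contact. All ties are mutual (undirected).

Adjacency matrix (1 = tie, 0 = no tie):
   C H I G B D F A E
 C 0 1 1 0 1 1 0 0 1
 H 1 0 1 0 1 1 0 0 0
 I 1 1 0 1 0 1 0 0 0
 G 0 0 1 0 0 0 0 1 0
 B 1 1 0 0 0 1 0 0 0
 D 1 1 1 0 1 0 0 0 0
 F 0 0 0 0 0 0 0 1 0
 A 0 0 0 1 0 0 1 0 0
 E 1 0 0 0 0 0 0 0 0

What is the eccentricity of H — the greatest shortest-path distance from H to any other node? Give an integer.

Distances from H: A:3, B:1, C:1, D:1, E:2, F:4, G:2, I:1.
The largest is 4 (to F), so the eccentricity of H is 4.

4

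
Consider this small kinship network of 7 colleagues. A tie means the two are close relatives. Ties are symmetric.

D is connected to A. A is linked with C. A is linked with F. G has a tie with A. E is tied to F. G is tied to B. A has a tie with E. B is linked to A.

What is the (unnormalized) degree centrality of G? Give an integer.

G is directly tied to A and B. That is 2 neighbors, so the degree of G is 2.

2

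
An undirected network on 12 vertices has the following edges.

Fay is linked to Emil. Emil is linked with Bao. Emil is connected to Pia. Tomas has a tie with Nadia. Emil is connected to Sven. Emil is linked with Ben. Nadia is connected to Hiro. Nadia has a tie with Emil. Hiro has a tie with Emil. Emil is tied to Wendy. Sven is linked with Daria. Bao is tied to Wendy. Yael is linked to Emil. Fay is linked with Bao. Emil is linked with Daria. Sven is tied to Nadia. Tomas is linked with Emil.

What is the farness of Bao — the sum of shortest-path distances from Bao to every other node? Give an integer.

Distances from Bao: Ben:2, Daria:2, Emil:1, Fay:1, Hiro:2, Nadia:2, Pia:2, Sven:2, Tomas:2, Wendy:1, Yael:2.
Sum = 2 + 2 + 1 + 1 + 2 + 2 + 2 + 2 + 2 + 1 + 2 = 19.

19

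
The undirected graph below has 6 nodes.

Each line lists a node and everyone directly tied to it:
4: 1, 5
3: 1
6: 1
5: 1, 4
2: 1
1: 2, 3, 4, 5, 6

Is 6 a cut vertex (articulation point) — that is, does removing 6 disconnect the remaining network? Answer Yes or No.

Even without 6, every remaining node can still reach every other (the residual graph is connected), so 6 is not a cut vertex.

No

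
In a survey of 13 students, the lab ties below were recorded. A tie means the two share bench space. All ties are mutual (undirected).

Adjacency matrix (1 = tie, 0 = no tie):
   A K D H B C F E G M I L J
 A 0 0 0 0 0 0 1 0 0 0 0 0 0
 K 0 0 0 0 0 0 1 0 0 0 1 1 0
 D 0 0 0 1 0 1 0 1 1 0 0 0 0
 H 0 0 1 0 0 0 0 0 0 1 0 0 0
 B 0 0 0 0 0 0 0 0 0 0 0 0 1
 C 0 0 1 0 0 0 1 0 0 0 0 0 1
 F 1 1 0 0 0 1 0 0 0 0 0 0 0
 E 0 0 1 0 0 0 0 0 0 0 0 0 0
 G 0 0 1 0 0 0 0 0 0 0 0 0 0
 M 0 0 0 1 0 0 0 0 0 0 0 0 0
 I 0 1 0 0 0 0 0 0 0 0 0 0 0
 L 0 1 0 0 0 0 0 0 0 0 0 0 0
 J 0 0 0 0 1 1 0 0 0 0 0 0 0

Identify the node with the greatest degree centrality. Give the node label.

D

Degrees — A:1, B:1, C:3, D:4, E:1, F:3, G:1, H:2, I:1, J:2, K:3, L:1, M:1.
The maximum is 4, attained only by D.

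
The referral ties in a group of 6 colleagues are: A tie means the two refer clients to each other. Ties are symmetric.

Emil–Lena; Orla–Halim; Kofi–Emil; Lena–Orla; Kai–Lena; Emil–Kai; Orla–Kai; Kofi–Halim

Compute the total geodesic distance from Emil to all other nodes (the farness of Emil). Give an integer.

Distances from Emil: Halim:2, Kai:1, Kofi:1, Lena:1, Orla:2.
Sum = 2 + 1 + 1 + 1 + 2 = 7.

7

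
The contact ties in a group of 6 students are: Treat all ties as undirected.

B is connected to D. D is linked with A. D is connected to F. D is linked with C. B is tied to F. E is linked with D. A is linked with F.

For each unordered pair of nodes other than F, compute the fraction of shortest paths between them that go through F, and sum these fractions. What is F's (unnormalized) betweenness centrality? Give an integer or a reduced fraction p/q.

1/2

Pairs whose geodesics pass through F — A–B: 1/2.
All other pairs contribute 0.
Summing the contributions gives betweenness(F) = 1/2.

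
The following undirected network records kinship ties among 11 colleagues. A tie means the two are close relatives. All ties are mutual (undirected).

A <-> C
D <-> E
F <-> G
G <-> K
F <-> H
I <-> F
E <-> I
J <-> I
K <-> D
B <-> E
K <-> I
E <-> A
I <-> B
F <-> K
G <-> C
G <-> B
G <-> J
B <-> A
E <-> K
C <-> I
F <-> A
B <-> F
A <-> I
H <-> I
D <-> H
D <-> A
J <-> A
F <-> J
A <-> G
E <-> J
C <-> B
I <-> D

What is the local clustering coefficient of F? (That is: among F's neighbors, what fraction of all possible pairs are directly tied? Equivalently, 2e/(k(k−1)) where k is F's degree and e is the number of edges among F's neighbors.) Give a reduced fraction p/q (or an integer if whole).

F's neighbors: A, B, G, H, I, J, and K (k = 7).
Possible neighbor pairs: C(7,2) = 21. Edges among them: A–B, A–G, A–I, A–J, B–G, B–I, G–J, G–K, H–I, I–J, I–K → e = 11.
Clustering(F) = 11/21.

11/21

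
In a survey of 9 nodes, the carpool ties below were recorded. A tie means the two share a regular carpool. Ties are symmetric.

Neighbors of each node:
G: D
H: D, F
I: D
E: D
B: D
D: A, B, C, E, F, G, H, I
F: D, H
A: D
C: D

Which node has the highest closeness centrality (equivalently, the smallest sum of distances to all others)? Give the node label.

Farness (sum of distances to all others) for each node — A:15, B:15, C:15, D:8, E:15, F:14, G:15, H:14, I:15.
The smallest farness is 8, for D, so D has the highest closeness.

D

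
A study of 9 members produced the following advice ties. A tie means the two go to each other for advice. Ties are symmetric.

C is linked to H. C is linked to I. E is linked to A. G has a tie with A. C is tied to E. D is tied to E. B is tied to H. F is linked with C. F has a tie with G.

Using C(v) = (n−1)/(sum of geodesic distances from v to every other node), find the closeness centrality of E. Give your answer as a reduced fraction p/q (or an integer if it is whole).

4/7

Distances from E: A:1, B:3, C:1, D:1, F:2, G:2, H:2, I:2. Sum = 14.
n = 9, so closeness = 8/14 = 4/7.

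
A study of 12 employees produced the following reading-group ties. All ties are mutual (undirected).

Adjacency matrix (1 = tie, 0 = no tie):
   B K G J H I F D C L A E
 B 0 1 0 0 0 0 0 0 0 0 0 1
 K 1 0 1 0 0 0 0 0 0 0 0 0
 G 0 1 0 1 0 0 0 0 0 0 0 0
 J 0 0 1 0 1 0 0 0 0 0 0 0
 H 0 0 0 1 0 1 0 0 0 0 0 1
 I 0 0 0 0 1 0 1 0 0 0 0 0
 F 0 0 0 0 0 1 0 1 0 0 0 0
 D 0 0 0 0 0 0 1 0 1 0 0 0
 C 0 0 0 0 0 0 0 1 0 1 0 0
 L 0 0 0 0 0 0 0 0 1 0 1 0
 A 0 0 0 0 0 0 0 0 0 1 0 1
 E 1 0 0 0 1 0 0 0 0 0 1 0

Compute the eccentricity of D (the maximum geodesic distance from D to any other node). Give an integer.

Distances from D: A:3, B:5, C:1, E:4, F:1, G:5, H:3, I:2, J:4, K:6, L:2.
The largest is 6 (to K), so the eccentricity of D is 6.

6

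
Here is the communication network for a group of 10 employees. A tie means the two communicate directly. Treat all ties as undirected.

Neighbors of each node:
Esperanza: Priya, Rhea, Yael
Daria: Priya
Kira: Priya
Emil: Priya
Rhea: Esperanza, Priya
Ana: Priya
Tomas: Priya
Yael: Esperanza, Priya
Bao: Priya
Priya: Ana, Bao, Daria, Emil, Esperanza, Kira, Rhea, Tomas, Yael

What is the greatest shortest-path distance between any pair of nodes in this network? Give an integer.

2

Eccentricity of each node (its greatest distance to any other): Ana:2, Bao:2, Daria:2, Emil:2, Esperanza:2, Kira:2, Priya:1, Rhea:2, Tomas:2, Yael:2.
The maximum eccentricity is 2, realized for instance by the pair Kira–Emil via Kira – Priya – Emil. So the diameter is 2.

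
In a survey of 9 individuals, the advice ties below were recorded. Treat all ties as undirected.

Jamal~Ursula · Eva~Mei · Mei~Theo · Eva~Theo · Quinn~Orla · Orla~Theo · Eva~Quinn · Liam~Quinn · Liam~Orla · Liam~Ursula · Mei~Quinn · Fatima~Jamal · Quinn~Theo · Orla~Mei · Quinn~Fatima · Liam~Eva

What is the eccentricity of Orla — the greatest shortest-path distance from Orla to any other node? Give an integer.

Distances from Orla: Eva:2, Fatima:2, Jamal:3, Liam:1, Mei:1, Quinn:1, Theo:1, Ursula:2.
The largest is 3 (to Jamal), so the eccentricity of Orla is 3.

3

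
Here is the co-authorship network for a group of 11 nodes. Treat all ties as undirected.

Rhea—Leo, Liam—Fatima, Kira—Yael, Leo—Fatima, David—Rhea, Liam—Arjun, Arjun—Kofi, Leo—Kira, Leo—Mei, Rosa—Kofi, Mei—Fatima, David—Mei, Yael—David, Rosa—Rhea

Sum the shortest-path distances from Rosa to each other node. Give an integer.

Distances from Rosa: Arjun:2, David:2, Fatima:3, Kira:3, Kofi:1, Leo:2, Liam:3, Mei:3, Rhea:1, Yael:3.
Sum = 2 + 2 + 3 + 3 + 1 + 2 + 3 + 3 + 1 + 3 = 23.

23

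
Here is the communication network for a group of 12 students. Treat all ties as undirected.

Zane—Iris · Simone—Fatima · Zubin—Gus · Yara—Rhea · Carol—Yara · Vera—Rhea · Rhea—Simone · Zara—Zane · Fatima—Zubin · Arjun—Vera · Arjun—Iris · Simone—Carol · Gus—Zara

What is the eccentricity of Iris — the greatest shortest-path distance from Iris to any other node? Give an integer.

Distances from Iris: Arjun:1, Carol:5, Fatima:5, Gus:3, Rhea:3, Simone:4, Vera:2, Yara:4, Zane:1, Zara:2, Zubin:4.
The largest is 5 (to Carol and Fatima), so the eccentricity of Iris is 5.

5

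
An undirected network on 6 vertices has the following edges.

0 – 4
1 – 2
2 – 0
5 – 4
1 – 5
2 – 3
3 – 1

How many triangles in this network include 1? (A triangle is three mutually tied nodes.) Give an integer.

1's neighbors: 2, 3, and 5.
Neighbor pairs that are themselves tied: 1–2–3. Each forms one triangle with 1, for 1 in total.

1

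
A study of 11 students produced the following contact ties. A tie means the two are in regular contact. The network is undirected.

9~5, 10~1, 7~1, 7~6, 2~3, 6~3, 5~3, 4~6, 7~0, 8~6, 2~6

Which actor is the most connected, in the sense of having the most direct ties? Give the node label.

Degrees — 0:1, 1:2, 2:2, 3:3, 4:1, 5:2, 6:5, 7:3, 8:1, 9:1, 10:1.
The maximum is 5, attained only by 6.

6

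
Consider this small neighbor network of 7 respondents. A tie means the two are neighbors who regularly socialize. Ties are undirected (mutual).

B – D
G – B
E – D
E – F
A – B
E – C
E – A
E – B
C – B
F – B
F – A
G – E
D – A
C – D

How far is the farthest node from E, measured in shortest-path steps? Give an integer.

Distances from E: A:1, B:1, C:1, D:1, F:1, G:1.
The largest is 1 (to A, D, B, F, G, and C), so the eccentricity of E is 1.

1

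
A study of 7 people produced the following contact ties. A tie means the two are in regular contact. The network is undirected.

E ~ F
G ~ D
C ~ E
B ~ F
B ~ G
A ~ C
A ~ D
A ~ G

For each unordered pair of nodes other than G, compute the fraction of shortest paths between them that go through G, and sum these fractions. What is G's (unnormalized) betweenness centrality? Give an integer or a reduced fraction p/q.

4

Pairs whose geodesics pass through G — F–D: 1; F–A: 1/2; B–D: 1; B–A: 1; B–C: 1/2.
All other pairs contribute 0.
Summing the contributions gives betweenness(G) = 4.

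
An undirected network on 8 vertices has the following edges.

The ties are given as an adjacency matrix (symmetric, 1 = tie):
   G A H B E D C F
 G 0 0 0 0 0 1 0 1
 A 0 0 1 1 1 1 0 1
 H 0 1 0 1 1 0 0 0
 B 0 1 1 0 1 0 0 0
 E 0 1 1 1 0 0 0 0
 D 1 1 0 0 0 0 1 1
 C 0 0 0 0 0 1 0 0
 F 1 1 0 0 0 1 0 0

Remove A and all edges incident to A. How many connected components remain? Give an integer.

2

Without A, the remaining ties split the others into: {C, D, F, G}; {B, E, H}.
That's 2 separate components.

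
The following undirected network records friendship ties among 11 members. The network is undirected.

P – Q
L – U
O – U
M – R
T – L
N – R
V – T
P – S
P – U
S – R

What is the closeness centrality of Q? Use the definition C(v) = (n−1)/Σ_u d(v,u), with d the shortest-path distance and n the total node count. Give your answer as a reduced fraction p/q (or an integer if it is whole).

10/31

Distances from Q: L:3, M:4, N:4, O:3, P:1, R:3, S:2, T:4, U:2, V:5. Sum = 31.
n = 11, so closeness = 10/31.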